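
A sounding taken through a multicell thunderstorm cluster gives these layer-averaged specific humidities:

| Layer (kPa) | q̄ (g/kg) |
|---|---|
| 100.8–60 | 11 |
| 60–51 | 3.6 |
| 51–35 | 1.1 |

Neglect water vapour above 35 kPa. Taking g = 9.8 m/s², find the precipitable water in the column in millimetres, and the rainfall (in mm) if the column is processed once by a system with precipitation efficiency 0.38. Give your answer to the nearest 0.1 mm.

PW ≈ 50.9 mm; rainfall ≈ 19.3 mm

Precipitable water is the column-integrated vapour mass per unit area: PW = (1/g) Σ q̄ Δp, with q in kg/kg and Δp in Pa (1 kg/m² of water = 1 mm).
Layer 100.8–60 kPa: Δp = 408 hPa = 40800 Pa, q̄ = 0.011 kg/kg → 0.011 × 40800 / 9.8 = 45.80 mm
Layer 60–51 kPa: Δp = 90 hPa = 9000 Pa, q̄ = 0.0036 kg/kg → 0.0036 × 9000 / 9.8 = 3.31 mm
Layer 51–35 kPa: Δp = 160 hPa = 16000 Pa, q̄ = 0.0011 kg/kg → 0.0011 × 16000 / 9.8 = 1.80 mm
PW = 45.80 + 3.31 + 1.80 = 50.91 ≈ 50.9 mm.
Rainfall = ε × PW = 0.38 × 50.9 = 19.3 mm.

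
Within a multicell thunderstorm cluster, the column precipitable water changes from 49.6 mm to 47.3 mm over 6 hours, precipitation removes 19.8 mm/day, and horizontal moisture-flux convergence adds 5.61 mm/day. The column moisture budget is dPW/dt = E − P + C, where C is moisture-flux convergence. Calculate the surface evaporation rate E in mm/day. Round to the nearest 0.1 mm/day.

E ≈ 5.0 mm/day

dPW/dt = (47.3 − 49.6) mm / (6/24 day) = -9.200 mm/day.
E = dPW/dt + P − C = (-9.200) + 19.8 − (5.61) = 5.0 mm/day.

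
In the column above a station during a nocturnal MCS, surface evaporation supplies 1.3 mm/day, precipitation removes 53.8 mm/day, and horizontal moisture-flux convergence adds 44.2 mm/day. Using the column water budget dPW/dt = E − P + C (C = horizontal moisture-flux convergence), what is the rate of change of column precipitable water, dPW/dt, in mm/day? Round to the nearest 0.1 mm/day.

dPW/dt ≈ -8.3 mm/day

dPW/dt = E − P + C = 1.3 − 53.8 + (44.2) = -8.3 mm/day.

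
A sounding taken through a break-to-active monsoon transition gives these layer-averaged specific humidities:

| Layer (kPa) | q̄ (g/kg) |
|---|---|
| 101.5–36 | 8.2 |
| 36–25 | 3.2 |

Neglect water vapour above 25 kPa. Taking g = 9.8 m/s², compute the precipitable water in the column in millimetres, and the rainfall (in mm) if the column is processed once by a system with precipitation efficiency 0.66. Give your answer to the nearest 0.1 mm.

Precipitable water is the column-integrated vapour mass per unit area: PW = (1/g) Σ q̄ Δp, with q in kg/kg and Δp in Pa (1 kg/m² of water = 1 mm).
Layer 101.5–36 kPa: Δp = 655 hPa = 65500 Pa, q̄ = 0.0082 kg/kg → 0.0082 × 65500 / 9.8 = 54.81 mm
Layer 36–25 kPa: Δp = 110 hPa = 11000 Pa, q̄ = 0.0032 kg/kg → 0.0032 × 11000 / 9.8 = 3.59 mm
PW = 54.81 + 3.59 = 58.40 ≈ 58.4 mm.
Rainfall = ε × PW = 0.66 × 58.4 = 38.5 mm.

PW ≈ 58.4 mm; rainfall ≈ 38.5 mm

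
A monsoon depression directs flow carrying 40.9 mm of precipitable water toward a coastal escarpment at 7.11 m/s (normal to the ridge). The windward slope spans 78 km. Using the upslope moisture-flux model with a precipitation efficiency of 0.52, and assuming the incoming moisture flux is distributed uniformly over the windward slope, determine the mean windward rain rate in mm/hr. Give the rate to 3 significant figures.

R ≈ 6.98 mm/hr

Incoming column moisture flux per unit ridge length: F = V × PW = 7.11 × 40.9 = 290.799 mm·m/s.
Spread over the 78 km slope with efficiency ε = 0.52: R = ε·F/W = 0.52 × 290.799 / 78000 m = 1.939e-03 mm/s.
R = 1.939e-03 × 3600 = 6.98 mm/hr.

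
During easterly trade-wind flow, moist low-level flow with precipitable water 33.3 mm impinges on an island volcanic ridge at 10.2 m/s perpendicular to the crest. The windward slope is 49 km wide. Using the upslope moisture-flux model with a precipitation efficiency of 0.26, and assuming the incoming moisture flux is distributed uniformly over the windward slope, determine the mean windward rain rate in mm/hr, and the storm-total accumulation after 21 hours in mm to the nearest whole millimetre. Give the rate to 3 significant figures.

Incoming column moisture flux per unit ridge length: F = V × PW = 10.2 × 33.3 = 339.66 mm·m/s.
Spread over the 49 km slope with efficiency ε = 0.26: R = ε·F/W = 0.26 × 339.66 / 49000 m = 1.802e-03 mm/s.
R = 1.802e-03 × 3600 = 6.49 mm/hr.
Over 21 h: total = 6.49 × 21 = 136.29 ≈ 136 mm.

R ≈ 6.49 mm/hr; total ≈ 136 mm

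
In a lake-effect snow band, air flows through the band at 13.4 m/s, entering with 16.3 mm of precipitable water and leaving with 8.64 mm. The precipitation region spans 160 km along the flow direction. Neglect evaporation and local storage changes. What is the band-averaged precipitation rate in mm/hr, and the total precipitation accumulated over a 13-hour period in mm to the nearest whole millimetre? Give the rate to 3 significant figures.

R ≈ 2.31 mm/hr; total ≈ 30 mm

Column moisture flux per unit crosswind length is F = V × PW.
Inflow: F_in = 13.4 × 16.3 = 218.42 mm·m/s
Outflow: F_out = 13.4 × 8.64 = 115.776 mm·m/s
Steady-state rate R = (F_in − F_out)/L = (218.42 − 115.776) / 160000 m = 6.415e-04 mm/s.
R = 6.415e-04 × 3600 = 2.31 mm/hr.
Over 13 h: total = 2.31 × 13 = 30.03 ≈ 30 mm.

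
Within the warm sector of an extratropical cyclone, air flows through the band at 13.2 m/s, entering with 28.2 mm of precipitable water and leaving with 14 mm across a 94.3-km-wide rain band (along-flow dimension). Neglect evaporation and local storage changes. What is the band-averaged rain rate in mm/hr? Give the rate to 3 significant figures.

R ≈ 7.16 mm/hr

Column moisture flux per unit crosswind length is F = V × PW.
Inflow: F_in = 13.2 × 28.2 = 372.24 mm·m/s
Outflow: F_out = 13.2 × 14 = 184.8 mm·m/s
Steady-state rate R = (F_in − F_out)/L = (372.24 − 184.8) / 94300 m = 1.988e-03 mm/s.
R = 1.988e-03 × 3600 = 7.16 mm/hr.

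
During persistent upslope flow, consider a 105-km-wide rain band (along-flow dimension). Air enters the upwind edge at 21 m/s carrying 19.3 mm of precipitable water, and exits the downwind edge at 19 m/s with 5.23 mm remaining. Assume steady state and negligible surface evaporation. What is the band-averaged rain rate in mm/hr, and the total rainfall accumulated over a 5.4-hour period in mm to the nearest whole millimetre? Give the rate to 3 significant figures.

Column moisture flux per unit crosswind length is F = V × PW.
Inflow: F_in = 21 × 19.3 = 405.3 mm·m/s
Outflow: F_out = 19 × 5.23 = 99.37 mm·m/s
Steady-state rate R = (F_in − F_out)/L = (405.3 − 99.37) / 105000 m = 2.914e-03 mm/s.
R = 2.914e-03 × 3600 = 10.5 mm/hr.
Over 5.4 h: total = 10.5 × 5.4 = 56.7 ≈ 57 mm.

R ≈ 10.5 mm/hr; total ≈ 57 mm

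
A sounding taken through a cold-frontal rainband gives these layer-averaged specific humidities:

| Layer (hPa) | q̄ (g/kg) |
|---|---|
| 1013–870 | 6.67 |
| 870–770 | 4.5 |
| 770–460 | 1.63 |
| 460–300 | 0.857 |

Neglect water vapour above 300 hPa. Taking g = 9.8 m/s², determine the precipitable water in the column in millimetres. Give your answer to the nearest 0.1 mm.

Precipitable water is the column-integrated vapour mass per unit area: PW = (1/g) Σ q̄ Δp, with q in kg/kg and Δp in Pa (1 kg/m² of water = 1 mm).
Layer 1013–870 hPa: Δp = 143 hPa = 14300 Pa, q̄ = 0.00667 kg/kg → 0.00667 × 14300 / 9.8 = 9.73 mm
Layer 870–770 hPa: Δp = 100 hPa = 10000 Pa, q̄ = 0.0045 kg/kg → 0.0045 × 10000 / 9.8 = 4.59 mm
Layer 770–460 hPa: Δp = 310 hPa = 31000 Pa, q̄ = 0.00163 kg/kg → 0.00163 × 31000 / 9.8 = 5.16 mm
Layer 460–300 hPa: Δp = 160 hPa = 16000 Pa, q̄ = 0.000857 kg/kg → 0.000857 × 16000 / 9.8 = 1.40 mm
PW = 9.73 + 4.59 + 5.16 + 1.40 = 20.88 ≈ 20.9 mm.

PW ≈ 20.9 mm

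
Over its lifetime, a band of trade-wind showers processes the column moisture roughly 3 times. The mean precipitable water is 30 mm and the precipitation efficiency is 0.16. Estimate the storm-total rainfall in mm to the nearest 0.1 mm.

Each cycle deposits ε × PW = 0.16 × 30 = 4.8 mm.
Over 3 cycles: 3 × 4.8 = 14.4 mm.

rainfall ≈ 14.4 mm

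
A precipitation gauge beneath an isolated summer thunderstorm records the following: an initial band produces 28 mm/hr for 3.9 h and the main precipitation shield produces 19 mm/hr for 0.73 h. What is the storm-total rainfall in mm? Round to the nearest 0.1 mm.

total ≈ 123.1 mm

Total = Σ Rᵢ Δtᵢ = 28 × 3.9 + 19 × 0.73
      = 109.2 + 13.87 = 123.1 mm.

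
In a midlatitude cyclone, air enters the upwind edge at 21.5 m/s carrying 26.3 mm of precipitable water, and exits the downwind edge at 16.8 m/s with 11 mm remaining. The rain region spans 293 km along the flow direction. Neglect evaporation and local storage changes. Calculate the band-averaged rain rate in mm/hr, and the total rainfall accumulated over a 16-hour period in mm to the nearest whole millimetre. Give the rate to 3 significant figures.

R ≈ 4.68 mm/hr; total ≈ 75 mm

Column moisture flux per unit crosswind length is F = V × PW.
Inflow: F_in = 21.5 × 26.3 = 565.45 mm·m/s
Outflow: F_out = 16.8 × 11 = 184.8 mm·m/s
Steady-state rate R = (F_in − F_out)/L = (565.45 − 184.8) / 293000 m = 1.299e-03 mm/s.
R = 1.299e-03 × 3600 = 4.68 mm/hr.
Over 16 h: total = 4.68 × 16 = 74.88 ≈ 75 mm.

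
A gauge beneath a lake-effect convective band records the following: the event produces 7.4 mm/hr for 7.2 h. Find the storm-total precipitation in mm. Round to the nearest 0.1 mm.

Total = Σ Rᵢ Δtᵢ = 7.4 × 7.2
      = 53.28 = 53.3 mm.

total ≈ 53.3 mm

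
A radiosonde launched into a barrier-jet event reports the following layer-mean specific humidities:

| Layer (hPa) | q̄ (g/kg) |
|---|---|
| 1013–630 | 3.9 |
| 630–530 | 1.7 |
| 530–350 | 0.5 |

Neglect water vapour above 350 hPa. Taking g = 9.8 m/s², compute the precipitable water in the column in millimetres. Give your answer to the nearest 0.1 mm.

PW ≈ 17.9 mm

Precipitable water is the column-integrated vapour mass per unit area: PW = (1/g) Σ q̄ Δp, with q in kg/kg and Δp in Pa (1 kg/m² of water = 1 mm).
Layer 1013–630 hPa: Δp = 383 hPa = 38300 Pa, q̄ = 0.0039 kg/kg → 0.0039 × 38300 / 9.8 = 15.24 mm
Layer 630–530 hPa: Δp = 100 hPa = 10000 Pa, q̄ = 0.0017 kg/kg → 0.0017 × 10000 / 9.8 = 1.73 mm
Layer 530–350 hPa: Δp = 180 hPa = 18000 Pa, q̄ = 0.0005 kg/kg → 0.0005 × 18000 / 9.8 = 0.92 mm
PW = 15.24 + 1.73 + 0.92 = 17.89 ≈ 17.9 mm.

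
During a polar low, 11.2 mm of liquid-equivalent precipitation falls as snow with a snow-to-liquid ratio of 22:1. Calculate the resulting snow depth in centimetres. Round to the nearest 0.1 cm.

Snow depth = liquid × ratio = 11.2 mm × 22 = 246.4 mm = 24.6 cm.

snow depth ≈ 24.6 cm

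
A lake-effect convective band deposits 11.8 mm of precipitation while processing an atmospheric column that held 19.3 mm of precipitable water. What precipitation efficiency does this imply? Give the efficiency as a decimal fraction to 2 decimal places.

ε = precipitation / PW = 11.8 / 19.3 = 0.61.

ε ≈ 0.61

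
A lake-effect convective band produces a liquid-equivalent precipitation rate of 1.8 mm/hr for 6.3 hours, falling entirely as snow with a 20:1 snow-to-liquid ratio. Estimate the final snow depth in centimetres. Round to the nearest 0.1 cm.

snow depth ≈ 22.7 cm

Liquid-equivalent depth = 1.8 × 6.3 = 11.34 mm.
Snow depth = 11.34 mm × 20 = 226.8 mm = 22.7 cm.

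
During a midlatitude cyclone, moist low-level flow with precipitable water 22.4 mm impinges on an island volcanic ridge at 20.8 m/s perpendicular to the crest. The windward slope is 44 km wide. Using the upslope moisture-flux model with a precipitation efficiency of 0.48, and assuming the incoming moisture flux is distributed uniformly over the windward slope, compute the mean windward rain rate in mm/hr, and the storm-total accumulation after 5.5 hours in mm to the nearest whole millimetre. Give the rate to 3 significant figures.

Incoming column moisture flux per unit ridge length: F = V × PW = 20.8 × 22.4 = 465.92 mm·m/s.
Spread over the 44 km slope with efficiency ε = 0.48: R = ε·F/W = 0.48 × 465.92 / 44000 m = 5.083e-03 mm/s.
R = 5.083e-03 × 3600 = 18.3 mm/hr.
Over 5.5 h: total = 18.3 × 5.5 = 100.65 ≈ 101 mm.

R ≈ 18.3 mm/hr; total ≈ 101 mm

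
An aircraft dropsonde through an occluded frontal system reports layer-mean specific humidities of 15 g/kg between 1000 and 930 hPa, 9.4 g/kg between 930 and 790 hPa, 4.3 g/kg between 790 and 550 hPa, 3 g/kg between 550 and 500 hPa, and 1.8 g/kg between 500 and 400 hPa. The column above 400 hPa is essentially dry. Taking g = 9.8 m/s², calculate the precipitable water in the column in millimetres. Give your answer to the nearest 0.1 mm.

PW ≈ 38.0 mm

Precipitable water is the column-integrated vapour mass per unit area: PW = (1/g) Σ q̄ Δp, with q in kg/kg and Δp in Pa (1 kg/m² of water = 1 mm).
Layer 1000–930 hPa: Δp = 70 hPa = 7000 Pa, q̄ = 0.015 kg/kg → 0.015 × 7000 / 9.8 = 10.71 mm
Layer 930–790 hPa: Δp = 140 hPa = 14000 Pa, q̄ = 0.0094 kg/kg → 0.0094 × 14000 / 9.8 = 13.43 mm
Layer 790–550 hPa: Δp = 240 hPa = 24000 Pa, q̄ = 0.0043 kg/kg → 0.0043 × 24000 / 9.8 = 10.53 mm
Layer 550–500 hPa: Δp = 50 hPa = 5000 Pa, q̄ = 0.003 kg/kg → 0.003 × 5000 / 9.8 = 1.53 mm
Layer 500–400 hPa: Δp = 100 hPa = 10000 Pa, q̄ = 0.0018 kg/kg → 0.0018 × 10000 / 9.8 = 1.84 mm
PW = 10.71 + 13.43 + 10.53 + 1.53 + 1.84 = 38.04 ≈ 38.0 mm.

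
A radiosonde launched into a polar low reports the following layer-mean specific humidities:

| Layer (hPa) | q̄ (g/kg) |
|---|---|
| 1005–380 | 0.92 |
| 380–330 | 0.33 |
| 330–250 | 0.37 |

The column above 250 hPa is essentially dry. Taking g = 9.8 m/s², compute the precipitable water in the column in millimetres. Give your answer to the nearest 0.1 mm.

Precipitable water is the column-integrated vapour mass per unit area: PW = (1/g) Σ q̄ Δp, with q in kg/kg and Δp in Pa (1 kg/m² of water = 1 mm).
Layer 1005–380 hPa: Δp = 625 hPa = 62500 Pa, q̄ = 0.00092 kg/kg → 0.00092 × 62500 / 9.8 = 5.87 mm
Layer 380–330 hPa: Δp = 50 hPa = 5000 Pa, q̄ = 0.00033 kg/kg → 0.00033 × 5000 / 9.8 = 0.17 mm
Layer 330–250 hPa: Δp = 80 hPa = 8000 Pa, q̄ = 0.00037 kg/kg → 0.00037 × 8000 / 9.8 = 0.30 mm
PW = 5.87 + 0.17 + 0.30 = 6.34 ≈ 6.3 mm.

PW ≈ 6.3 mm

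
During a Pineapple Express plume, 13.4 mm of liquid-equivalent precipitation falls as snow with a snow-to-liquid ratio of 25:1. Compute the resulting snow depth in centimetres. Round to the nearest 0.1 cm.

snow depth ≈ 33.5 cm

Snow depth = liquid × ratio = 13.4 mm × 25 = 335 mm = 33.5 cm.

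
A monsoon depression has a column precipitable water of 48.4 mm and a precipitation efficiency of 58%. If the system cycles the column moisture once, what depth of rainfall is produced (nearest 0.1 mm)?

rainfall ≈ 28.1 mm

Rainfall = ε × PW = 0.58 × 48.4 = 28.1 mm.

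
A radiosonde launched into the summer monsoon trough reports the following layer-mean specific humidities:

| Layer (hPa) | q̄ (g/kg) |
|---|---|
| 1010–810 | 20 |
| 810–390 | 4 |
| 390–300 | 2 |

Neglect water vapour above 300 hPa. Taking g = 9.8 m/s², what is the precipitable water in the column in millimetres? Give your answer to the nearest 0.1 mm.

PW ≈ 59.8 mm

Precipitable water is the column-integrated vapour mass per unit area: PW = (1/g) Σ q̄ Δp, with q in kg/kg and Δp in Pa (1 kg/m² of water = 1 mm).
Layer 1010–810 hPa: Δp = 200 hPa = 20000 Pa, q̄ = 0.02 kg/kg → 0.02 × 20000 / 9.8 = 40.82 mm
Layer 810–390 hPa: Δp = 420 hPa = 42000 Pa, q̄ = 0.004 kg/kg → 0.004 × 42000 / 9.8 = 17.14 mm
Layer 390–300 hPa: Δp = 90 hPa = 9000 Pa, q̄ = 0.002 kg/kg → 0.002 × 9000 / 9.8 = 1.84 mm
PW = 40.82 + 17.14 + 1.84 = 59.80 ≈ 59.8 mm.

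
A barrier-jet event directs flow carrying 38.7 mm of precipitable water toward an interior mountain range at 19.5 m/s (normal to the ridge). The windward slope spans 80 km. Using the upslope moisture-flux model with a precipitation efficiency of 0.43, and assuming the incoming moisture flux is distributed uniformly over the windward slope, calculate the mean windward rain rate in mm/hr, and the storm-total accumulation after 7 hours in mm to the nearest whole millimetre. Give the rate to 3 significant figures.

Incoming column moisture flux per unit ridge length: F = V × PW = 19.5 × 38.7 = 754.65 mm·m/s.
Spread over the 80 km slope with efficiency ε = 0.43: R = ε·F/W = 0.43 × 754.65 / 80000 m = 4.056e-03 mm/s.
R = 4.056e-03 × 3600 = 14.6 mm/hr.
Over 7 h: total = 14.6 × 7 = 102.2 ≈ 102 mm.

R ≈ 14.6 mm/hr; total ≈ 102 mm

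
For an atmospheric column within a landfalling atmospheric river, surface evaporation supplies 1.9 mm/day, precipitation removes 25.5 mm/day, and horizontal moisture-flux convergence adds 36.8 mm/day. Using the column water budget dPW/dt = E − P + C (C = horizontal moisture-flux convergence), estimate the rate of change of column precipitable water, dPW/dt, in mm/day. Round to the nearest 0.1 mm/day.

dPW/dt = E − P + C = 1.9 − 25.5 + (36.8) = 13.2 mm/day.

dPW/dt ≈ 13.2 mm/day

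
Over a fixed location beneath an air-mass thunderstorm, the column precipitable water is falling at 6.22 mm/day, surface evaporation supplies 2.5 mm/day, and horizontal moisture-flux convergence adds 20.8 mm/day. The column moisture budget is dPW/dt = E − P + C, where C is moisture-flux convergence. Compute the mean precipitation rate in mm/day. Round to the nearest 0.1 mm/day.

P ≈ 29.5 mm/day

dPW/dt = -6.22 mm/day.
P = E + C − dPW/dt = 2.5 + (20.8) − (-6.22) = 29.5 mm/day.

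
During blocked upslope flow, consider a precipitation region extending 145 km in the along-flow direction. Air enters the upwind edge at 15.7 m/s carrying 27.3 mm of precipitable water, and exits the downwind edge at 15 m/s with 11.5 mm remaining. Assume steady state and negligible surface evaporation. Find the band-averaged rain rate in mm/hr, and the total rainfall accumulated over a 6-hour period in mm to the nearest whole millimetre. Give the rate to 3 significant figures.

Column moisture flux per unit crosswind length is F = V × PW.
Inflow: F_in = 15.7 × 27.3 = 428.61 mm·m/s
Outflow: F_out = 15 × 11.5 = 172.5 mm·m/s
Steady-state rate R = (F_in − F_out)/L = (428.61 − 172.5) / 145000 m = 1.766e-03 mm/s.
R = 1.766e-03 × 3600 = 6.36 mm/hr.
Over 6 h: total = 6.36 × 6 = 38.16 ≈ 38 mm.

R ≈ 6.36 mm/hr; total ≈ 38 mm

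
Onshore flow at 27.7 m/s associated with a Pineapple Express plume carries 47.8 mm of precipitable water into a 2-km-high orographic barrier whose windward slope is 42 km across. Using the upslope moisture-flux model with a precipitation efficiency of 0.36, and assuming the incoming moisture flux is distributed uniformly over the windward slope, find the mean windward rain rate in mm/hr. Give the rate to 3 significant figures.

R ≈ 40.9 mm/hr

Incoming column moisture flux per unit ridge length: F = V × PW = 27.7 × 47.8 = 1324.06 mm·m/s.
Spread over the 42 km slope with efficiency ε = 0.36: R = ε·F/W = 0.36 × 1324.06 / 42000 m = 1.135e-02 mm/s.
R = 1.135e-02 × 3600 = 40.9 mm/hr.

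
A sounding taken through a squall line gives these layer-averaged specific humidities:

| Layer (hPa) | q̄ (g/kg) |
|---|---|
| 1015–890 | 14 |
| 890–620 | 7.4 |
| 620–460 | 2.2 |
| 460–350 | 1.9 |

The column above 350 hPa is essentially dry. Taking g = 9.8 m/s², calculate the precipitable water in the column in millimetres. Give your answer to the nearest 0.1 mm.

Precipitable water is the column-integrated vapour mass per unit area: PW = (1/g) Σ q̄ Δp, with q in kg/kg and Δp in Pa (1 kg/m² of water = 1 mm).
Layer 1015–890 hPa: Δp = 125 hPa = 12500 Pa, q̄ = 0.014 kg/kg → 0.014 × 12500 / 9.8 = 17.86 mm
Layer 890–620 hPa: Δp = 270 hPa = 27000 Pa, q̄ = 0.0074 kg/kg → 0.0074 × 27000 / 9.8 = 20.39 mm
Layer 620–460 hPa: Δp = 160 hPa = 16000 Pa, q̄ = 0.0022 kg/kg → 0.0022 × 16000 / 9.8 = 3.59 mm
Layer 460–350 hPa: Δp = 110 hPa = 11000 Pa, q̄ = 0.0019 kg/kg → 0.0019 × 11000 / 9.8 = 2.13 mm
PW = 17.86 + 20.39 + 3.59 + 2.13 = 43.97 ≈ 44.0 mm.

PW ≈ 44.0 mm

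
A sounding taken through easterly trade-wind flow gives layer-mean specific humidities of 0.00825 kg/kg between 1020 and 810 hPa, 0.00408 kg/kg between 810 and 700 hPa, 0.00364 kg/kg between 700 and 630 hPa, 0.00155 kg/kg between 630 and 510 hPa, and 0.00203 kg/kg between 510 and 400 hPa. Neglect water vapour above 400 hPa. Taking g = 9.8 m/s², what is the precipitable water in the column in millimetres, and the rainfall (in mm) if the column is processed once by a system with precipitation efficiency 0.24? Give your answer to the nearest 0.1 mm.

Precipitable water is the column-integrated vapour mass per unit area: PW = (1/g) Σ q̄ Δp, with q in kg/kg and Δp in Pa (1 kg/m² of water = 1 mm).
Layer 1020–810 hPa: Δp = 210 hPa = 21000 Pa, q̄ = 0.00825 kg/kg → 0.00825 × 21000 / 9.8 = 17.68 mm
Layer 810–700 hPa: Δp = 110 hPa = 11000 Pa, q̄ = 0.00408 kg/kg → 0.00408 × 11000 / 9.8 = 4.58 mm
Layer 700–630 hPa: Δp = 70 hPa = 7000 Pa, q̄ = 0.00364 kg/kg → 0.00364 × 7000 / 9.8 = 2.60 mm
Layer 630–510 hPa: Δp = 120 hPa = 12000 Pa, q̄ = 0.00155 kg/kg → 0.00155 × 12000 / 9.8 = 1.90 mm
Layer 510–400 hPa: Δp = 110 hPa = 11000 Pa, q̄ = 0.00203 kg/kg → 0.00203 × 11000 / 9.8 = 2.28 mm
PW = 17.68 + 4.58 + 2.60 + 1.90 + 2.28 = 29.04 ≈ 29.0 mm.
Rainfall = ε × PW = 0.24 × 29.0 = 7.0 mm.

PW ≈ 29.0 mm; rainfall ≈ 7.0 mm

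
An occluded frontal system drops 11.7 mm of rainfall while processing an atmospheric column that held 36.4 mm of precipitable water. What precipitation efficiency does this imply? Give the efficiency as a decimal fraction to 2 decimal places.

ε = rainfall / PW = 11.7 / 36.4 = 0.32.

ε ≈ 0.32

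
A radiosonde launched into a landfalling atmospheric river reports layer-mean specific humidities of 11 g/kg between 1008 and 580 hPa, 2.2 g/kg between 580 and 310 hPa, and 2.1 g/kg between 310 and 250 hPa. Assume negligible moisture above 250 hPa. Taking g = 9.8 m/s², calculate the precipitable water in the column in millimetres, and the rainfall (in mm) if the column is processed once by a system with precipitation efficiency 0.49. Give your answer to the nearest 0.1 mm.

Precipitable water is the column-integrated vapour mass per unit area: PW = (1/g) Σ q̄ Δp, with q in kg/kg and Δp in Pa (1 kg/m² of water = 1 mm).
Layer 1008–580 hPa: Δp = 428 hPa = 42800 Pa, q̄ = 0.011 kg/kg → 0.011 × 42800 / 9.8 = 48.04 mm
Layer 580–310 hPa: Δp = 270 hPa = 27000 Pa, q̄ = 0.0022 kg/kg → 0.0022 × 27000 / 9.8 = 6.06 mm
Layer 310–250 hPa: Δp = 60 hPa = 6000 Pa, q̄ = 0.0021 kg/kg → 0.0021 × 6000 / 9.8 = 1.29 mm
PW = 48.04 + 6.06 + 1.29 = 55.39 ≈ 55.4 mm.
Rainfall = ε × PW = 0.49 × 55.4 = 27.1 mm.

PW ≈ 55.4 mm; rainfall ≈ 27.1 mm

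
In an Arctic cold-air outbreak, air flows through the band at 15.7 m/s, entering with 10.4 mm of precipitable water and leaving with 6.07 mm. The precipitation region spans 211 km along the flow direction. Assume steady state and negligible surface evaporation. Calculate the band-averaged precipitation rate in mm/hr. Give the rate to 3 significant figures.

R ≈ 1.16 mm/hr

Column moisture flux per unit crosswind length is F = V × PW.
Inflow: F_in = 15.7 × 10.4 = 163.28 mm·m/s
Outflow: F_out = 15.7 × 6.07 = 95.299 mm·m/s
Steady-state rate R = (F_in − F_out)/L = (163.28 − 95.299) / 211000 m = 3.222e-04 mm/s.
R = 3.222e-04 × 3600 = 1.16 mm/hr.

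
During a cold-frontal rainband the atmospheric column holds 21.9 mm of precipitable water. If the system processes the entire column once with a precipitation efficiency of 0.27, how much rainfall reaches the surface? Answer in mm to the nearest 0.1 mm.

rainfall ≈ 5.9 mm

Rainfall = ε × PW = 0.27 × 21.9 = 5.9 mm.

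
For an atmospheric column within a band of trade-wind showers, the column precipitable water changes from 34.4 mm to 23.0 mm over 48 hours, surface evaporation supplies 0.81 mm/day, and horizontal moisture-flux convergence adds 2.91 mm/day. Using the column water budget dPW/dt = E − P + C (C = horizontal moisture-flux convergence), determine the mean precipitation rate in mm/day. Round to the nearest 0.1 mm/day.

dPW/dt = (23.0 − 34.4) mm / (48/24 day) = -5.700 mm/day.
P = E + C − dPW/dt = 0.81 + (2.91) − (-5.700) = 9.4 mm/day.

P ≈ 9.4 mm/day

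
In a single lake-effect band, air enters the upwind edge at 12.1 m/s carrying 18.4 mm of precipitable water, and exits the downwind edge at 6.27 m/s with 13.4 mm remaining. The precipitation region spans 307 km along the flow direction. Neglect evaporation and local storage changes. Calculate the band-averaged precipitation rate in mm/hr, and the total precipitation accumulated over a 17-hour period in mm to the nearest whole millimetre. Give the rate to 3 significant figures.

R ≈ 1.63 mm/hr; total ≈ 28 mm

Column moisture flux per unit crosswind length is F = V × PW.
Inflow: F_in = 12.1 × 18.4 = 222.64 mm·m/s
Outflow: F_out = 6.27 × 13.4 = 84.018 mm·m/s
Steady-state rate R = (F_in − F_out)/L = (222.64 − 84.018) / 307000 m = 4.515e-04 mm/s.
R = 4.515e-04 × 3600 = 1.63 mm/hr.
Over 17 h: total = 1.63 × 17 = 27.71 ≈ 28 mm.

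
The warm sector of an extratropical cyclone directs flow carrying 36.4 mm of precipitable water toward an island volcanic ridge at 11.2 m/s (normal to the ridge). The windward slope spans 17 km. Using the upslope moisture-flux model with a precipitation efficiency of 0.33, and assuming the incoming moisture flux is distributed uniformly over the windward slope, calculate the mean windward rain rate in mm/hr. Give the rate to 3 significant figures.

Incoming column moisture flux per unit ridge length: F = V × PW = 11.2 × 36.4 = 407.68 mm·m/s.
Spread over the 17 km slope with efficiency ε = 0.33: R = ε·F/W = 0.33 × 407.68 / 17000 m = 7.914e-03 mm/s.
R = 7.914e-03 × 3600 = 28.5 mm/hr.

R ≈ 28.5 mm/hr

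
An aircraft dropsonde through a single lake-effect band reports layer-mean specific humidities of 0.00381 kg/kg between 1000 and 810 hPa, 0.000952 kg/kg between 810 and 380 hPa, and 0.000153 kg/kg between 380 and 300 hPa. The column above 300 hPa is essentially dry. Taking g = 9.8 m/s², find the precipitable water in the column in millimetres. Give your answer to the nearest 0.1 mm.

PW ≈ 11.7 mm

Precipitable water is the column-integrated vapour mass per unit area: PW = (1/g) Σ q̄ Δp, with q in kg/kg and Δp in Pa (1 kg/m² of water = 1 mm).
Layer 1000–810 hPa: Δp = 190 hPa = 19000 Pa, q̄ = 0.00381 kg/kg → 0.00381 × 19000 / 9.8 = 7.39 mm
Layer 810–380 hPa: Δp = 430 hPa = 43000 Pa, q̄ = 0.000952 kg/kg → 0.000952 × 43000 / 9.8 = 4.18 mm
Layer 380–300 hPa: Δp = 80 hPa = 8000 Pa, q̄ = 0.000153 kg/kg → 0.000153 × 8000 / 9.8 = 0.12 mm
PW = 7.39 + 4.18 + 0.12 = 11.69 ≈ 11.7 mm.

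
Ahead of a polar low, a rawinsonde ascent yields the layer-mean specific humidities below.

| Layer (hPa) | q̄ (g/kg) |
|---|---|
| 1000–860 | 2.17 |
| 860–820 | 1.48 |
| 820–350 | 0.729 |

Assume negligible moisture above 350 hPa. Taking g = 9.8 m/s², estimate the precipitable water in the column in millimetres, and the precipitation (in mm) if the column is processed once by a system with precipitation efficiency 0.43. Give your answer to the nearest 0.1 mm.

Precipitable water is the column-integrated vapour mass per unit area: PW = (1/g) Σ q̄ Δp, with q in kg/kg and Δp in Pa (1 kg/m² of water = 1 mm).
Layer 1000–860 hPa: Δp = 140 hPa = 14000 Pa, q̄ = 0.00217 kg/kg → 0.00217 × 14000 / 9.8 = 3.10 mm
Layer 860–820 hPa: Δp = 40 hPa = 4000 Pa, q̄ = 0.00148 kg/kg → 0.00148 × 4000 / 9.8 = 0.60 mm
Layer 820–350 hPa: Δp = 470 hPa = 47000 Pa, q̄ = 0.000729 kg/kg → 0.000729 × 47000 / 9.8 = 3.50 mm
PW = 3.10 + 0.60 + 3.50 = 7.20 ≈ 7.2 mm.
Precipitation = ε × PW = 0.43 × 7.2 = 3.1 mm.

PW ≈ 7.2 mm; precipitation ≈ 3.1 mm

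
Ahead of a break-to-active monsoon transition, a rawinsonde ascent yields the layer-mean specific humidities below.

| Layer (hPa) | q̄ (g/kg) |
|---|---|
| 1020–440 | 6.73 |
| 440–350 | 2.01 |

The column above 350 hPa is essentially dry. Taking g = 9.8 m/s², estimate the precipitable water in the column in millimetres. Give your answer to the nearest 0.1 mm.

Precipitable water is the column-integrated vapour mass per unit area: PW = (1/g) Σ q̄ Δp, with q in kg/kg and Δp in Pa (1 kg/m² of water = 1 mm).
Layer 1020–440 hPa: Δp = 580 hPa = 58000 Pa, q̄ = 0.00673 kg/kg → 0.00673 × 58000 / 9.8 = 39.83 mm
Layer 440–350 hPa: Δp = 90 hPa = 9000 Pa, q̄ = 0.00201 kg/kg → 0.00201 × 9000 / 9.8 = 1.85 mm
PW = 39.83 + 1.85 = 41.68 ≈ 41.7 mm.

PW ≈ 41.7 mm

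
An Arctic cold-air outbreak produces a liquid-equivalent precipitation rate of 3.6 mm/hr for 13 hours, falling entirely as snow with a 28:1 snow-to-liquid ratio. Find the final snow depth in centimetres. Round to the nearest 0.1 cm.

snow depth ≈ 131.0 cm

Liquid-equivalent depth = 3.6 × 13 = 46.8 mm.
Snow depth = 46.8 mm × 28 = 1310.4 mm = 131.0 cm.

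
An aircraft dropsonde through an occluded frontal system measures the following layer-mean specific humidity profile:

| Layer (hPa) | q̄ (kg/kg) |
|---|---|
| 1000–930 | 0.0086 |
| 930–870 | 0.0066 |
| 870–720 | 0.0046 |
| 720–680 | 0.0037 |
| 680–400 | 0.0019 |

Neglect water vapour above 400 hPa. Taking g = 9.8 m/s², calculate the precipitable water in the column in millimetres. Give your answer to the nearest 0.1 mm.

PW ≈ 24.2 mm

Precipitable water is the column-integrated vapour mass per unit area: PW = (1/g) Σ q̄ Δp, with q in kg/kg and Δp in Pa (1 kg/m² of water = 1 mm).
Layer 1000–930 hPa: Δp = 70 hPa = 7000 Pa, q̄ = 0.0086 kg/kg → 0.0086 × 7000 / 9.8 = 6.14 mm
Layer 930–870 hPa: Δp = 60 hPa = 6000 Pa, q̄ = 0.0066 kg/kg → 0.0066 × 6000 / 9.8 = 4.04 mm
Layer 870–720 hPa: Δp = 150 hPa = 15000 Pa, q̄ = 0.0046 kg/kg → 0.0046 × 15000 / 9.8 = 7.04 mm
Layer 720–680 hPa: Δp = 40 hPa = 4000 Pa, q̄ = 0.0037 kg/kg → 0.0037 × 4000 / 9.8 = 1.51 mm
Layer 680–400 hPa: Δp = 280 hPa = 28000 Pa, q̄ = 0.0019 kg/kg → 0.0019 × 28000 / 9.8 = 5.43 mm
PW = 6.14 + 4.04 + 7.04 + 1.51 + 5.43 = 24.16 ≈ 24.2 mm.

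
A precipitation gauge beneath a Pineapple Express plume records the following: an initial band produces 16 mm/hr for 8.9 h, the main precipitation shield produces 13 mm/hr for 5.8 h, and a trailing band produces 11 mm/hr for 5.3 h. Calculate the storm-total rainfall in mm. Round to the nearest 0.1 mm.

Total = Σ Rᵢ Δtᵢ = 16 × 8.9 + 13 × 5.8 + 11 × 5.3
      = 142.4 + 75.4 + 58.3 = 276.1 mm.

total ≈ 276.1 mm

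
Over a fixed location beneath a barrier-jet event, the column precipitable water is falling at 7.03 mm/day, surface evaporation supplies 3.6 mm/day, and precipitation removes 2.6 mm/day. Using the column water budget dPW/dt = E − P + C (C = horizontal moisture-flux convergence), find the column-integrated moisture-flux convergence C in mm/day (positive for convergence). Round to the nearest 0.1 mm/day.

C ≈ -8.0 mm/day

dPW/dt = -7.03 mm/day.
C = dPW/dt − E + P = (-7.03) − 3.6 + 2.6 = -8.0 mm/day.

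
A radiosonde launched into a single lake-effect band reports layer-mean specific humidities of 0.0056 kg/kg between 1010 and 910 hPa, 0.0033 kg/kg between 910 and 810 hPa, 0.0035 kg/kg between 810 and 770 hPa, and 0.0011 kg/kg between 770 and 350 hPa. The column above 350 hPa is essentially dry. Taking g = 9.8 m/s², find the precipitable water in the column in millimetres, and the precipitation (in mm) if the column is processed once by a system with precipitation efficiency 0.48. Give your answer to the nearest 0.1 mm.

PW ≈ 15.2 mm; precipitation ≈ 7.3 mm

Precipitable water is the column-integrated vapour mass per unit area: PW = (1/g) Σ q̄ Δp, with q in kg/kg and Δp in Pa (1 kg/m² of water = 1 mm).
Layer 1010–910 hPa: Δp = 100 hPa = 10000 Pa, q̄ = 0.0056 kg/kg → 0.0056 × 10000 / 9.8 = 5.71 mm
Layer 910–810 hPa: Δp = 100 hPa = 10000 Pa, q̄ = 0.0033 kg/kg → 0.0033 × 10000 / 9.8 = 3.37 mm
Layer 810–770 hPa: Δp = 40 hPa = 4000 Pa, q̄ = 0.0035 kg/kg → 0.0035 × 4000 / 9.8 = 1.43 mm
Layer 770–350 hPa: Δp = 420 hPa = 42000 Pa, q̄ = 0.0011 kg/kg → 0.0011 × 42000 / 9.8 = 4.71 mm
PW = 5.71 + 3.37 + 1.43 + 4.71 = 15.22 ≈ 15.2 mm.
Precipitation = ε × PW = 0.48 × 15.2 = 7.3 mm.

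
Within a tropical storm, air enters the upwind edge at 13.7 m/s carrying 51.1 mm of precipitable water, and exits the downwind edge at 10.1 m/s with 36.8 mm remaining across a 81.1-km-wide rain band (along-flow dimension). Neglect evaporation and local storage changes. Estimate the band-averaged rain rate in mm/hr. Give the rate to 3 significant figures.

Column moisture flux per unit crosswind length is F = V × PW.
Inflow: F_in = 13.7 × 51.1 = 700.07 mm·m/s
Outflow: F_out = 10.1 × 36.8 = 371.68 mm·m/s
Steady-state rate R = (F_in − F_out)/L = (700.07 − 371.68) / 81100 m = 4.049e-03 mm/s.
R = 4.049e-03 × 3600 = 14.6 mm/hr.

R ≈ 14.6 mm/hr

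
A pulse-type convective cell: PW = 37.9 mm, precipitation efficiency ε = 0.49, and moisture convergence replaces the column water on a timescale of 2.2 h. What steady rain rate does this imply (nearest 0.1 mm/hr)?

R ≈ 8.4 mm/hr

Each overturning extracts ε × PW = 0.49 × 37.9 = 18.571 mm.
Rate = ε·PW / τ = 18.571 / 2.2 h = 8.4 mm/hr.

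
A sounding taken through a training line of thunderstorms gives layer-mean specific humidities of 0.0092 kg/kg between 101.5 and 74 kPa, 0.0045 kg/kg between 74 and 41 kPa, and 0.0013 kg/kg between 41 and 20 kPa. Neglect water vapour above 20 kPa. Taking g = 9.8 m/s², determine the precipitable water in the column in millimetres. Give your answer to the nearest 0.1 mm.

PW ≈ 43.8 mm

Precipitable water is the column-integrated vapour mass per unit area: PW = (1/g) Σ q̄ Δp, with q in kg/kg and Δp in Pa (1 kg/m² of water = 1 mm).
Layer 101.5–74 kPa: Δp = 275 hPa = 27500 Pa, q̄ = 0.0092 kg/kg → 0.0092 × 27500 / 9.8 = 25.82 mm
Layer 74–41 kPa: Δp = 330 hPa = 33000 Pa, q̄ = 0.0045 kg/kg → 0.0045 × 33000 / 9.8 = 15.15 mm
Layer 41–20 kPa: Δp = 210 hPa = 21000 Pa, q̄ = 0.0013 kg/kg → 0.0013 × 21000 / 9.8 = 2.79 mm
PW = 25.82 + 15.15 + 2.79 = 43.76 ≈ 43.8 mm.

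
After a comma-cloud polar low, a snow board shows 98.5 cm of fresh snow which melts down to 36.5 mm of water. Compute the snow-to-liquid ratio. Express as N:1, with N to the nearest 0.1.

Ratio = snow depth / SWE = 985 mm / 36.5 mm = 27.0, i.e. 27.0:1.

ratio ≈ 27.0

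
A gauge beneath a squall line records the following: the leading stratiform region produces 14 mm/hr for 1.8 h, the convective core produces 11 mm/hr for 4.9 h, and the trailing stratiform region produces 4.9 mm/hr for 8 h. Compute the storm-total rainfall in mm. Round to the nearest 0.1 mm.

total ≈ 118.3 mm

Total = Σ Rᵢ Δtᵢ = 14 × 1.8 + 11 × 4.9 + 4.9 × 8
      = 25.2 + 53.9 + 39.2 = 118.3 mm.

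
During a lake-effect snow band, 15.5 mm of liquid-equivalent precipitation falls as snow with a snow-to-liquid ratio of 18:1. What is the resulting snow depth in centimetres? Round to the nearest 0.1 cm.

Snow depth = liquid × ratio = 15.5 mm × 18 = 279 mm = 27.9 cm.

snow depth ≈ 27.9 cm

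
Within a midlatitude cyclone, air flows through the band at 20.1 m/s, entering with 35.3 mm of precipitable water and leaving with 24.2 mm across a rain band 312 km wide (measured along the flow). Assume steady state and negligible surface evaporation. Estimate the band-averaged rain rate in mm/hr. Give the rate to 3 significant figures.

Column moisture flux per unit crosswind length is F = V × PW.
Inflow: F_in = 20.1 × 35.3 = 709.53 mm·m/s
Outflow: F_out = 20.1 × 24.2 = 486.42 mm·m/s
Steady-state rate R = (F_in − F_out)/L = (709.53 − 486.42) / 312000 m = 7.151e-04 mm/s.
R = 7.151e-04 × 3600 = 2.57 mm/hr.

R ≈ 2.57 mm/hr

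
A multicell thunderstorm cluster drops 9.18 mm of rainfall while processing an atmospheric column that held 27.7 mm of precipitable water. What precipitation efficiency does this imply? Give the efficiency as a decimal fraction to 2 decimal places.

ε = rainfall / PW = 9.18 / 27.7 = 0.33.

ε ≈ 0.33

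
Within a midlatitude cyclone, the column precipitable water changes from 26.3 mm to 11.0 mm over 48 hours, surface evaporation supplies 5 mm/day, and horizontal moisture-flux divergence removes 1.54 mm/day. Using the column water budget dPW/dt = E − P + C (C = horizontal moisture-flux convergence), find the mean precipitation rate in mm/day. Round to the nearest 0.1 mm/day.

dPW/dt = (11.0 − 26.3) mm / (48/24 day) = -7.650 mm/day.
P = E + C − dPW/dt = 5 + (-1.54) − (-7.650) = 11.1 mm/day.

P ≈ 11.1 mm/day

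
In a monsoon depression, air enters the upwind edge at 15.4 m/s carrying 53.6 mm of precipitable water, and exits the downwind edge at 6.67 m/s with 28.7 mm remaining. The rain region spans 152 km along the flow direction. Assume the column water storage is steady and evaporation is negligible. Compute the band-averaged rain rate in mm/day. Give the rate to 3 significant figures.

Column moisture flux per unit crosswind length is F = V × PW.
Inflow: F_in = 15.4 × 53.6 = 825.44 mm·m/s
Outflow: F_out = 6.67 × 28.7 = 191.429 mm·m/s
Steady-state rate R = (F_in − F_out)/L = (825.44 − 191.429) / 152000 m = 4.171e-03 mm/s.
R = 4.171e-03 × 3600 × 24 = 360 mm/day.

R ≈ 360 mm/day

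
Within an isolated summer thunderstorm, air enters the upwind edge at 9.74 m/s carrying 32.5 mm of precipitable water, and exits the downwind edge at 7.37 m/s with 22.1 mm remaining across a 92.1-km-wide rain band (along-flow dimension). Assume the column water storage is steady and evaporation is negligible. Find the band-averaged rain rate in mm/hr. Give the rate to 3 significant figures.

Column moisture flux per unit crosswind length is F = V × PW.
Inflow: F_in = 9.74 × 32.5 = 316.55 mm·m/s
Outflow: F_out = 7.37 × 22.1 = 162.877 mm·m/s
Steady-state rate R = (F_in − F_out)/L = (316.55 − 162.877) / 92100 m = 1.669e-03 mm/s.
R = 1.669e-03 × 3600 = 6.01 mm/hr.

R ≈ 6.01 mm/hr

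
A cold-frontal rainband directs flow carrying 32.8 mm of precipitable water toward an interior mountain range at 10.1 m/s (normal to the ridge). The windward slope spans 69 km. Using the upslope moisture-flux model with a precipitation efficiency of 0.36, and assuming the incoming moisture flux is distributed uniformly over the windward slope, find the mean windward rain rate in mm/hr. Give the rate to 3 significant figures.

R ≈ 6.22 mm/hr

Incoming column moisture flux per unit ridge length: F = V × PW = 10.1 × 32.8 = 331.28 mm·m/s.
Spread over the 69 km slope with efficiency ε = 0.36: R = ε·F/W = 0.36 × 331.28 / 69000 m = 1.728e-03 mm/s.
R = 1.728e-03 × 3600 = 6.22 mm/hr.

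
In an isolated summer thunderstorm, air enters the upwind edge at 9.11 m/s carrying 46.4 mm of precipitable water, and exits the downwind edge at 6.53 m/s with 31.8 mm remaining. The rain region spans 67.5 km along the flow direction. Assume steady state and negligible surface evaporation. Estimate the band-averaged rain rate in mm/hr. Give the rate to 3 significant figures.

R ≈ 11.5 mm/hr

Column moisture flux per unit crosswind length is F = V × PW.
Inflow: F_in = 9.11 × 46.4 = 422.704 mm·m/s
Outflow: F_out = 6.53 × 31.8 = 207.654 mm·m/s
Steady-state rate R = (F_in − F_out)/L = (422.704 − 207.654) / 67500 m = 3.186e-03 mm/s.
R = 3.186e-03 × 3600 = 11.5 mm/hr.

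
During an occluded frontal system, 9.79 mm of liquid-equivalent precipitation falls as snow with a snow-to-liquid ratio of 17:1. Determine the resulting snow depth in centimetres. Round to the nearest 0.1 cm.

snow depth ≈ 16.6 cm

Snow depth = liquid × ratio = 9.79 mm × 17 = 166.43 mm = 16.6 cm.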